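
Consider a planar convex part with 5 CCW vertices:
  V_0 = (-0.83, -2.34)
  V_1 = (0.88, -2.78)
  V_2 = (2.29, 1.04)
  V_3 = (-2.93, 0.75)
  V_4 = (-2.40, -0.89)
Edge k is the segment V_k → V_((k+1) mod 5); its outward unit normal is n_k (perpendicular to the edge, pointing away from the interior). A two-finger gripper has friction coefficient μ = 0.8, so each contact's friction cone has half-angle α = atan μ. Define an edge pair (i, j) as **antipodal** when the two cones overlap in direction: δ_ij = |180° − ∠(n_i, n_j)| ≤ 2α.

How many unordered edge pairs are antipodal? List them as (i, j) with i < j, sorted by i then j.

α = atan 0.8 = 38.66°;  2α = 77.32°
n_0 = (-0.2492, -0.9685)
n_1 = (+0.9381, -0.3463)
n_2 = (-0.0555, +0.9985)
n_3 = (-0.9515, -0.3075)
n_4 = (-0.6785, -0.7346)
  (0,1): δ = 95.83°  ·
  (0,2): δ = 17.61°  ✓
  (0,3): δ = 122.34°  ·
  (0,4): δ = 151.71°  ·
  (1,2): δ = 66.56°  ✓
  (1,3): δ = 38.17°  ✓
  (1,4): δ = 67.54°  ✓
  (2,3): δ = 75.27°  ✓
  (2,4): δ = 45.90°  ✓
  (3,4): δ = 150.63°  ·
antipodal pairs: 6

count = 6; pairs: (0,2), (1,2), (1,3), (1,4), (2,3), (2,4)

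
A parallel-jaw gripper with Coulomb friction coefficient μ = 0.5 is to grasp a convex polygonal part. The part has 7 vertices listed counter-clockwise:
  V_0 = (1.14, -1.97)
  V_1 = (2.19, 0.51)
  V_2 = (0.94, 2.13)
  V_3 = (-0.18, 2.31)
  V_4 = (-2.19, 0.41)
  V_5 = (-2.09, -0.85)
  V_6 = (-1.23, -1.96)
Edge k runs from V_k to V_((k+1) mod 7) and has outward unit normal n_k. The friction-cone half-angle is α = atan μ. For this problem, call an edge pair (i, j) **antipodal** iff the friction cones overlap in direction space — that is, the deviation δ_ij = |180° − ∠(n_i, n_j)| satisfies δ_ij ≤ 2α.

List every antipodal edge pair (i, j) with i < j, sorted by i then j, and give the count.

count = 8; pairs: (0,3), (0,4), (1,4), (1,5), (1,6), (2,5), (2,6), (3,6)

α = atan 0.5 = 26.57°;  2α = 53.13°
n_0 = (+0.9209, -0.3899)
n_1 = (+0.7917, +0.6109)
n_2 = (+0.1587, +0.9873)
n_3 = (-0.6869, +0.7267)
n_4 = (-0.9969, -0.0791)
n_5 = (-0.7905, -0.6125)
n_6 = (-0.0042, -1.0000)
  (0,1): δ = 119.40°  ·
  (0,2): δ = 76.18°  ·
  (0,3): δ = 23.66°  ✓
  (0,4): δ = 27.48°  ✓
  (0,5): δ = 60.71°  ·
  (0,6): δ = 112.71°  ·
  (1,2): δ = 136.78°  ·
  (1,3): δ = 84.27°  ·
  (1,4): δ = 33.12°  ✓
  (1,5): δ = 0.11°  ✓
  (1,6): δ = 52.10°  ✓
  (2,3): δ = 127.48°  ·
  (2,4): δ = 76.33°  ·
  (2,5): δ = 43.10°  ✓
  (2,6): δ = 8.89°  ✓
  (3,4): δ = 128.85°  ·
  (3,5): δ = 95.62°  ·
  (3,6): δ = 43.63°  ✓
  (4,5): δ = 146.77°  ·
  (4,6): δ = 94.78°  ·
  (5,6): δ = 128.01°  ·
antipodal pairs: 8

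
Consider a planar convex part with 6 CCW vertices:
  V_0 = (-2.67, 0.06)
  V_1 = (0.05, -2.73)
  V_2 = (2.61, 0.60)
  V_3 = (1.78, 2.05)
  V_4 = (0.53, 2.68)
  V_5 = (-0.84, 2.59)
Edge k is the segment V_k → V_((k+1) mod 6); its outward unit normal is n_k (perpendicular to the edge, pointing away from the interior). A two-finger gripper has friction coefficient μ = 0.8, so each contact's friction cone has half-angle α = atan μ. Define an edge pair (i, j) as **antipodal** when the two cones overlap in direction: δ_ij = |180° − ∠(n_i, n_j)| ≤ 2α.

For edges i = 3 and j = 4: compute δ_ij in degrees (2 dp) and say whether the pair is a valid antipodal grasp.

α = atan 0.8 = 38.66°;  2α = 77.32°
edge 3: e_3 = (-1.25, +0.63);  n_3 = (+0.4501, +0.8930)
edge 4: e_4 = (-1.37, -0.09);  n_4 = (-0.0656, +0.9978)
∠(n_3, n_4) = 30.51°
δ = |180° − 30.51°| = 149.49°
149.49° > 2α = 77.32°  →  invalid

δ = 149.49°, invalid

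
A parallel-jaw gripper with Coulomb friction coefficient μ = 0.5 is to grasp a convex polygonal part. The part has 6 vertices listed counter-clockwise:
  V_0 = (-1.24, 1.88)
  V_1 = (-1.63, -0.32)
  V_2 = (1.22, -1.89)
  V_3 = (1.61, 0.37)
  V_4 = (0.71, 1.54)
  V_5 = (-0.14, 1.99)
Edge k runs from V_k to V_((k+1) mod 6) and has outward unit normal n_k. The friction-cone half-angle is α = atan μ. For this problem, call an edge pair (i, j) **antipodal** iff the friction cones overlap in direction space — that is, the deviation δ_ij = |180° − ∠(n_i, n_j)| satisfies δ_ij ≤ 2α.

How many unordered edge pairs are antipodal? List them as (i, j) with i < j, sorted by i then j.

count = 5; pairs: (0,2), (0,3), (1,3), (1,4), (1,5)

α = atan 0.5 = 26.57°;  2α = 53.13°
n_0 = (-0.9846, +0.1746)
n_1 = (-0.4825, -0.8759)
n_2 = (+0.9854, -0.1701)
n_3 = (+0.7926, +0.6097)
n_4 = (+0.4679, +0.8838)
n_5 = (-0.0995, +0.9950)
  (0,1): δ = 108.80°  ·
  (0,2): δ = 0.26°  ✓
  (0,3): δ = 47.62°  ✓
  (0,4): δ = 72.16°  ·
  (0,5): δ = 105.76°  ·
  (1,2): δ = 70.94°  ·
  (1,3): δ = 23.58°  ✓
  (1,4): δ = 0.95°  ✓
  (1,5): δ = 34.56°  ✓
  (2,3): δ = 132.64°  ·
  (2,4): δ = 108.11°  ·
  (2,5): δ = 74.50°  ·
  (3,4): δ = 155.47°  ·
  (3,5): δ = 121.86°  ·
  (4,5): δ = 146.39°  ·
antipodal pairs: 5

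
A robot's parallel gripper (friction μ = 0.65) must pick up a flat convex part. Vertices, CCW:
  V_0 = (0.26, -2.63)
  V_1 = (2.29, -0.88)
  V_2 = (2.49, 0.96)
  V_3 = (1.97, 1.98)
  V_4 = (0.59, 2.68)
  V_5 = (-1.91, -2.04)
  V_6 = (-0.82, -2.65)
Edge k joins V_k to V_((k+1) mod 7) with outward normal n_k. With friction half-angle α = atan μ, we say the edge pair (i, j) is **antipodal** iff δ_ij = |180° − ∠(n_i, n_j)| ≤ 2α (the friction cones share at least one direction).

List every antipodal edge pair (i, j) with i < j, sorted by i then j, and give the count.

count = 8; pairs: (0,4), (1,4), (2,4), (2,5), (2,6), (3,5), (3,6), (4,6)

α = atan 0.65 = 33.02°;  2α = 66.05°
n_0 = (+0.6529, -0.7574)
n_1 = (+0.9941, -0.1081)
n_2 = (+0.8909, +0.4542)
n_3 = (+0.4524, +0.8918)
n_4 = (-0.8837, +0.4681)
n_5 = (-0.4884, -0.8726)
n_6 = (+0.0185, -0.9998)
  (0,1): δ = 136.97°  ·
  (0,2): δ = 103.75°  ·
  (0,3): δ = 67.66°  ·
  (0,4): δ = 21.33°  ✓
  (0,5): δ = 110.00°  ·
  (0,6): δ = 140.30°  ·
  (1,2): δ = 146.78°  ·
  (1,3): δ = 110.69°  ·
  (1,4): δ = 21.70°  ✓
  (1,5): δ = 66.97°  ·
  (1,6): δ = 97.26°  ·
  (2,3): δ = 143.91°  ·
  (2,4): δ = 54.92°  ✓
  (2,5): δ = 33.75°  ✓
  (2,6): δ = 64.05°  ✓
  (3,4): δ = 91.01°  ·
  (3,5): δ = 2.34°  ✓
  (3,6): δ = 27.96°  ✓
  (4,5): δ = 91.32°  ·
  (4,6): δ = 61.03°  ✓
  (5,6): δ = 149.71°  ·
antipodal pairs: 8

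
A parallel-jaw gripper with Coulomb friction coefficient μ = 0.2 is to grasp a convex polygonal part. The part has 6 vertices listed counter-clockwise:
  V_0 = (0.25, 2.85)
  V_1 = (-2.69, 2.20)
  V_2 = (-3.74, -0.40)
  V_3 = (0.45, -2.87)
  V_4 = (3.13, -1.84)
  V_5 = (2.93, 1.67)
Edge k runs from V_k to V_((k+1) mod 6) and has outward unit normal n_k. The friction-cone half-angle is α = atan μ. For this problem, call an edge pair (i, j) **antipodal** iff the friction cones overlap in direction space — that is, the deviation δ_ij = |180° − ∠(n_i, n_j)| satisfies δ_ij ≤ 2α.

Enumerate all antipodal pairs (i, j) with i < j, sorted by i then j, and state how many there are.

count = 2; pairs: (0,3), (2,5)

α = atan 0.2 = 11.31°;  2α = 22.62°
n_0 = (-0.2159, +0.9764)
n_1 = (-0.9272, +0.3745)
n_2 = (-0.5078, -0.8615)
n_3 = (+0.3587, -0.9334)
n_4 = (+0.9984, +0.0569)
n_5 = (+0.4030, +0.9152)
  (0,1): δ = 124.46°  ·
  (0,2): δ = 42.99°  ·
  (0,3): δ = 8.56°  ✓
  (0,4): δ = 80.79°  ·
  (0,5): δ = 143.77°  ·
  (1,2): δ = 98.53°  ·
  (1,3): δ = 46.99°  ·
  (1,4): δ = 25.25°  ·
  (1,5): δ = 88.23°  ·
  (2,3): δ = 128.46°  ·
  (2,4): δ = 56.22°  ·
  (2,5): δ = 6.76°  ✓
  (3,4): δ = 107.76°  ·
  (3,5): δ = 44.79°  ·
  (4,5): δ = 117.03°  ·
antipodal pairs: 2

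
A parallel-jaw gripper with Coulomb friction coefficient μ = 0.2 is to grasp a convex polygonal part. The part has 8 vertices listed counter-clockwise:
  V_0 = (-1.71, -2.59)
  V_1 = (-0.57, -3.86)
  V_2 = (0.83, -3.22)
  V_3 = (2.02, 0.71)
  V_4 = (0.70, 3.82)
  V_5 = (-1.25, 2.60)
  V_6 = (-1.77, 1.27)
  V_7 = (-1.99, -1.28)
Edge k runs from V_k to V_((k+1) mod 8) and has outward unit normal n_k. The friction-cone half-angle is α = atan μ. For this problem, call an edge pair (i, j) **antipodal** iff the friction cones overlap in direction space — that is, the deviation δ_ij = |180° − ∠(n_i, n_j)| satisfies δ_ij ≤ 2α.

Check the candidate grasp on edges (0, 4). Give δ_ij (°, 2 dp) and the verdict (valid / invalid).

α = atan 0.2 = 11.31°;  2α = 22.62°
edge 0: e_0 = (+1.14, -1.27);  n_0 = (-0.7442, -0.6680)
edge 4: e_4 = (-1.95, -1.22);  n_4 = (-0.5304, +0.8478)
∠(n_0, n_4) = 99.88°
δ = |180° − 99.88°| = 80.12°
80.12° > 2α = 22.62°  →  invalid

δ = 80.12°, invalid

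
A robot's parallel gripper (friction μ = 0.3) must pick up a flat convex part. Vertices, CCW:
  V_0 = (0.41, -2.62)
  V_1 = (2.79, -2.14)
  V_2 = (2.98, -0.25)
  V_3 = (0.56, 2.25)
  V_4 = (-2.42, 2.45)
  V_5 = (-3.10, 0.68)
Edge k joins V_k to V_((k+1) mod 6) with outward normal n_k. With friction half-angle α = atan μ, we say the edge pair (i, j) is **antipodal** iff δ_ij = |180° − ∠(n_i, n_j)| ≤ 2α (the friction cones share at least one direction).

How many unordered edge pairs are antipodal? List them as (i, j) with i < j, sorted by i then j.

count = 3; pairs: (0,3), (1,4), (2,5)

α = atan 0.3 = 16.70°;  2α = 33.40°
n_0 = (+0.1977, -0.9803)
n_1 = (+0.9950, -0.1000)
n_2 = (+0.7185, +0.6955)
n_3 = (+0.0670, +0.9978)
n_4 = (-0.9335, +0.3586)
n_5 = (-0.6850, -0.7286)
  (0,1): δ = 107.14°  ·
  (0,2): δ = 57.33°  ·
  (0,3): δ = 15.24°  ✓
  (0,4): δ = 57.58°  ·
  (0,5): δ = 125.36°  ·
  (1,2): δ = 130.19°  ·
  (1,3): δ = 88.10°  ·
  (1,4): δ = 15.28°  ✓
  (1,5): δ = 52.51°  ·
  (2,3): δ = 137.91°  ·
  (2,4): δ = 65.08°  ·
  (2,5): δ = 2.70°  ✓
  (3,4): δ = 107.18°  ·
  (3,5): δ = 39.39°  ·
  (4,5): δ = 112.22°  ·
antipodal pairs: 3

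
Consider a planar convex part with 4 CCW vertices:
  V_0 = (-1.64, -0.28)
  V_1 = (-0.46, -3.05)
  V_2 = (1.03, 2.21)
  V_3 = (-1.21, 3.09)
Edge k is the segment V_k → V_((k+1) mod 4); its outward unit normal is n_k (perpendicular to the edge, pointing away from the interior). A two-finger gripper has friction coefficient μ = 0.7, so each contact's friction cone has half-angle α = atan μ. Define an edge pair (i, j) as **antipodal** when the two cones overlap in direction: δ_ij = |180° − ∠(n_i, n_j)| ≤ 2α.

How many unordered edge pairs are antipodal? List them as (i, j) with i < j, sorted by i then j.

α = atan 0.7 = 34.99°;  2α = 69.98°
n_0 = (-0.9200, -0.3919)
n_1 = (+0.9621, -0.2725)
n_2 = (+0.3657, +0.9308)
n_3 = (-0.9920, +0.1266)
  (0,1): δ = 38.89°  ✓
  (0,2): δ = 45.48°  ✓
  (0,3): δ = 149.65°  ·
  (1,2): δ = 95.63°  ·
  (1,3): δ = 8.54°  ✓
  (2,3): δ = 75.82°  ·
antipodal pairs: 3

count = 3; pairs: (0,1), (0,2), (1,3)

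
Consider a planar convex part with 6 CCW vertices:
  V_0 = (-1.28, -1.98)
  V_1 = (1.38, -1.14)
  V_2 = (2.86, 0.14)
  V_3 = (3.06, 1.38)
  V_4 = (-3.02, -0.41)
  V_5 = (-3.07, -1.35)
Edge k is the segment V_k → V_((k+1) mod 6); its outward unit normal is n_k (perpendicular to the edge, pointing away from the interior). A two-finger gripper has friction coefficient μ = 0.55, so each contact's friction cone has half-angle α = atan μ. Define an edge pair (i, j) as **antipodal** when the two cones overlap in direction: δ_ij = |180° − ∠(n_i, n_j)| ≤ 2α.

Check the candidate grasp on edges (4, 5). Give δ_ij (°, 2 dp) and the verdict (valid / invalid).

δ = 106.35°, invalid

α = atan 0.55 = 28.81°;  2α = 57.62°
edge 4: e_4 = (-0.05, -0.94);  n_4 = (-0.9986, +0.0531)
edge 5: e_5 = (+1.79, -0.63);  n_5 = (-0.3320, -0.9433)
∠(n_4, n_5) = 73.65°
δ = |180° − 73.65°| = 106.35°
106.35° > 2α = 57.62°  →  invalid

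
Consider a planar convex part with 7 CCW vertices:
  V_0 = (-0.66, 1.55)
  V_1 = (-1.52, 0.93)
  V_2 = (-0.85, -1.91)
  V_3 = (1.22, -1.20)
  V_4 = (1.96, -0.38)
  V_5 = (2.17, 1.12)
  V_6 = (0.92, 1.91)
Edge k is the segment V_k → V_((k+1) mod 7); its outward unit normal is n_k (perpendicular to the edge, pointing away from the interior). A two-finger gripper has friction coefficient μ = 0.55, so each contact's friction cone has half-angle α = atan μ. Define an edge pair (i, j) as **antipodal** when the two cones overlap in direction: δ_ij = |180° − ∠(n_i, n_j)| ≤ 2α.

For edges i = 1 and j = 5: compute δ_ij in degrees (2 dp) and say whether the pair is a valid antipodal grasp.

δ = 44.43°, valid

α = atan 0.55 = 28.81°;  2α = 57.62°
edge 1: e_1 = (+0.67, -2.84);  n_1 = (-0.9733, -0.2296)
edge 5: e_5 = (-1.25, +0.79);  n_5 = (+0.5342, +0.8453)
∠(n_1, n_5) = 135.57°
δ = |180° − 135.57°| = 44.43°
44.43° ≤ 2α = 57.62°  →  valid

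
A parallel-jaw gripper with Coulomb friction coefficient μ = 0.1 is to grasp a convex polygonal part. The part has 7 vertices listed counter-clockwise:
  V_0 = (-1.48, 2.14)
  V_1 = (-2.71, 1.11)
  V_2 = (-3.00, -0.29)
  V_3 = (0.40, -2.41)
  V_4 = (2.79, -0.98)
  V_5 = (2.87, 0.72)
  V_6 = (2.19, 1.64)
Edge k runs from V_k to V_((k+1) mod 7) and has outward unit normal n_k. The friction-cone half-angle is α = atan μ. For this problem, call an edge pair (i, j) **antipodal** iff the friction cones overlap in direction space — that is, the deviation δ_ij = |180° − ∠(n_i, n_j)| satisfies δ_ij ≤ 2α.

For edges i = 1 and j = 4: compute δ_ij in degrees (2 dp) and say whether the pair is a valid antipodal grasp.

δ = 9.01°, valid

α = atan 0.1 = 5.71°;  2α = 11.42°
edge 1: e_1 = (-0.29, -1.40);  n_1 = (-0.9792, +0.2028)
edge 4: e_4 = (+0.08, +1.70);  n_4 = (+0.9989, -0.0470)
∠(n_1, n_4) = 170.99°
δ = |180° − 170.99°| = 9.01°
9.01° ≤ 2α = 11.42°  →  valid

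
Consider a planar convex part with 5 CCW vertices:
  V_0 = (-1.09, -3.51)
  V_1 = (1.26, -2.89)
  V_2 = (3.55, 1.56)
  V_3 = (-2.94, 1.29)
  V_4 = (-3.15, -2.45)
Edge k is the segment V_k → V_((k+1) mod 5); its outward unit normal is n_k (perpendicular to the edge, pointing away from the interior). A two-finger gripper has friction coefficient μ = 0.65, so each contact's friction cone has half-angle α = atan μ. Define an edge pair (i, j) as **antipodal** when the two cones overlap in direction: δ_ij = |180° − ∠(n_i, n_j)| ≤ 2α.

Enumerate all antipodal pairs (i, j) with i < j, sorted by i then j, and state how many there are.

α = atan 0.65 = 33.02°;  2α = 66.05°
n_0 = (+0.2551, -0.9669)
n_1 = (+0.8892, -0.4576)
n_2 = (-0.0416, +0.9991)
n_3 = (-0.9984, +0.0561)
n_4 = (-0.4575, -0.8892)
  (0,1): δ = 132.01°  ·
  (0,2): δ = 12.40°  ✓
  (0,3): δ = 72.01°  ·
  (0,4): δ = 137.99°  ·
  (1,2): δ = 60.39°  ✓
  (1,3): δ = 24.02°  ✓
  (1,4): δ = 90.00°  ·
  (2,3): δ = 95.60°  ·
  (2,4): δ = 29.61°  ✓
  (3,4): δ = 114.01°  ·
antipodal pairs: 4

count = 4; pairs: (0,2), (1,2), (1,3), (2,4)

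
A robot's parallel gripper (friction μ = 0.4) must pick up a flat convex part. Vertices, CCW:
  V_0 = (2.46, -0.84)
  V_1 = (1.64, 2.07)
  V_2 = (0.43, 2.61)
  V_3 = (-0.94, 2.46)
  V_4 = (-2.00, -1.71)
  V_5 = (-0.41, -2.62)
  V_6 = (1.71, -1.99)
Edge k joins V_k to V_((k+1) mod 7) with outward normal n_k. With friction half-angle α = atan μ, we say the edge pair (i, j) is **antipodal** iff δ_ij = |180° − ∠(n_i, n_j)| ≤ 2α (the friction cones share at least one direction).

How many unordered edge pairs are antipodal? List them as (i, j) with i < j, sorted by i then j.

count = 6; pairs: (0,3), (1,4), (1,5), (2,4), (2,5), (3,6)

α = atan 0.4 = 21.80°;  2α = 43.60°
n_0 = (+0.9625, +0.2712)
n_1 = (+0.4075, +0.9132)
n_2 = (-0.1088, +0.9941)
n_3 = (-0.9692, +0.2464)
n_4 = (-0.4967, -0.8679)
n_5 = (+0.2849, -0.9586)
n_6 = (+0.8376, -0.5463)
  (0,1): δ = 129.79°  ·
  (0,2): δ = 99.49°  ·
  (0,3): δ = 30.00°  ✓
  (0,4): δ = 44.48°  ·
  (0,5): δ = 90.81°  ·
  (0,6): δ = 131.15°  ·
  (1,2): δ = 149.70°  ·
  (1,3): δ = 80.21°  ·
  (1,4): δ = 5.73°  ✓
  (1,5): δ = 40.60°  ✓
  (1,6): δ = 80.94°  ·
  (2,3): δ = 110.51°  ·
  (2,4): δ = 36.03°  ✓
  (2,5): δ = 10.30°  ✓
  (2,6): δ = 50.64°  ·
  (3,4): δ = 105.52°  ·
  (3,5): δ = 59.19°  ·
  (3,6): δ = 18.85°  ✓
  (4,5): δ = 133.67°  ·
  (4,6): δ = 93.33°  ·
  (5,6): δ = 139.66°  ·
antipodal pairs: 6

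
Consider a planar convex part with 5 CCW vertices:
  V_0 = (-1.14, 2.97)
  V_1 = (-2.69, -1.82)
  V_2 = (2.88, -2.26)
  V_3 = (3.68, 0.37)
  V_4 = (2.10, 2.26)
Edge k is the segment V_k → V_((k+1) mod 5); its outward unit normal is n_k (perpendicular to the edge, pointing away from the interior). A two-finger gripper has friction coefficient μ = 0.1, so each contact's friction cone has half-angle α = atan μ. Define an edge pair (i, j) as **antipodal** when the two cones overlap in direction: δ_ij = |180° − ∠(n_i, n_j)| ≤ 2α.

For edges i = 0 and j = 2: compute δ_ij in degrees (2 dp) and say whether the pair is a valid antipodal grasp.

δ = 1.01°, valid

α = atan 0.1 = 5.71°;  2α = 11.42°
edge 0: e_0 = (-1.55, -4.79);  n_0 = (-0.9514, +0.3079)
edge 2: e_2 = (+0.80, +2.63);  n_2 = (+0.9567, -0.2910)
∠(n_0, n_2) = 178.99°
δ = |180° − 178.99°| = 1.01°
1.01° ≤ 2α = 11.42°  →  valid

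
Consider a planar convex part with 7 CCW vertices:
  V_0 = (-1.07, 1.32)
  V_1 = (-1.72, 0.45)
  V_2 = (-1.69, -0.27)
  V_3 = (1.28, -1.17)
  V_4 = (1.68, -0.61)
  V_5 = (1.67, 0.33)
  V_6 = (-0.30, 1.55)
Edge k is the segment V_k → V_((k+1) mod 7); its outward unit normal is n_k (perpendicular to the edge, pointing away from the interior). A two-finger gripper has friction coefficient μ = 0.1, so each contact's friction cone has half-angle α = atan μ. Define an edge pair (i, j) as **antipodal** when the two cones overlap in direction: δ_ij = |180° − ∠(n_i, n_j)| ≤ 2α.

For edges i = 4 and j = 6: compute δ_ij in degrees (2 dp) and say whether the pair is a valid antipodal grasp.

α = atan 0.1 = 5.71°;  2α = 11.42°
edge 4: e_4 = (-0.01, +0.94);  n_4 = (+0.9999, +0.0106)
edge 6: e_6 = (-0.77, -0.23);  n_6 = (-0.2862, +0.9582)
∠(n_4, n_6) = 106.02°
δ = |180° − 106.02°| = 73.98°
73.98° > 2α = 11.42°  →  invalid

δ = 73.98°, invalid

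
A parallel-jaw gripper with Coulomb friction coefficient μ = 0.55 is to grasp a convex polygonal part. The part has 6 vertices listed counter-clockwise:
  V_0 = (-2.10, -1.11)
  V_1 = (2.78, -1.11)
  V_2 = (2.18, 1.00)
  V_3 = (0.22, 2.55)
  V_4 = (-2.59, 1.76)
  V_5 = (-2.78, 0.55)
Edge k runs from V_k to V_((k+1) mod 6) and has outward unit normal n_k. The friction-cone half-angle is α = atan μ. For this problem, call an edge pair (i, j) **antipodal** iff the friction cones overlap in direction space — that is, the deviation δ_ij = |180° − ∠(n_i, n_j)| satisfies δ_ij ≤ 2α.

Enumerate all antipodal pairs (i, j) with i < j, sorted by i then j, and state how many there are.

count = 5; pairs: (0,2), (0,3), (1,4), (1,5), (2,5)

α = atan 0.55 = 28.81°;  2α = 57.62°
n_0 = (+0.0000, -1.0000)
n_1 = (+0.9619, +0.2735)
n_2 = (+0.6203, +0.7844)
n_3 = (-0.2706, +0.9627)
n_4 = (-0.9879, +0.1551)
n_5 = (-0.9254, -0.3791)
  (0,1): δ = 74.13°  ·
  (0,2): δ = 38.34°  ✓
  (0,3): δ = 15.70°  ✓
  (0,4): δ = 81.08°  ·
  (0,5): δ = 112.28°  ·
  (1,2): δ = 144.21°  ·
  (1,3): δ = 90.17°  ·
  (1,4): δ = 24.80°  ✓
  (1,5): δ = 6.40°  ✓
  (2,3): δ = 125.96°  ·
  (2,4): δ = 60.59°  ·
  (2,5): δ = 29.39°  ✓
  (3,4): δ = 114.63°  ·
  (3,5): δ = 83.43°  ·
  (4,5): δ = 148.80°  ·
antipodal pairs: 5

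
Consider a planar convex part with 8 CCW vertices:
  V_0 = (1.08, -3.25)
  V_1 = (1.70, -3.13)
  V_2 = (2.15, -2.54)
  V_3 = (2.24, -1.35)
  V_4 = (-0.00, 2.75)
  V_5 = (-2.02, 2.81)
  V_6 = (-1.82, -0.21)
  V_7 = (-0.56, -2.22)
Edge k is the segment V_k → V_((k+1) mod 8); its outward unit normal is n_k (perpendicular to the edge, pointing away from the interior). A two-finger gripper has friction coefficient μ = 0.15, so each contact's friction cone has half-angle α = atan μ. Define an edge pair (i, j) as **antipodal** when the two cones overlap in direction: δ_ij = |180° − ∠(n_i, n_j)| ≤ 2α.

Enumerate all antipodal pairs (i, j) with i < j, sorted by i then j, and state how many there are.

α = atan 0.15 = 8.53°;  2α = 17.06°
n_0 = (+0.1900, -0.9818)
n_1 = (+0.7951, -0.6064)
n_2 = (+0.9972, -0.0754)
n_3 = (+0.8776, +0.4795)
n_4 = (+0.0297, +0.9996)
n_5 = (-0.9978, -0.0661)
n_6 = (-0.8473, -0.5311)
n_7 = (-0.5319, -0.8468)
  (0,1): δ = 138.29°  ·
  (0,2): δ = 105.28°  ·
  (0,3): δ = 72.30°  ·
  (0,4): δ = 12.66°  ✓
  (0,5): δ = 82.83°  ·
  (0,6): δ = 111.13°  ·
  (0,7): δ = 136.92°  ·
  (1,2): δ = 146.99°  ·
  (1,3): δ = 114.02°  ·
  (1,4): δ = 54.37°  ·
  (1,5): δ = 41.12°  ·
  (1,6): δ = 69.42°  ·
  (1,7): δ = 95.20°  ·
  (2,3): δ = 147.03°  ·
  (2,4): δ = 87.38°  ·
  (2,5): δ = 8.11°  ✓
  (2,6): δ = 36.41°  ·
  (2,7): δ = 62.19°  ·
  (3,4): δ = 120.35°  ·
  (3,5): δ = 24.86°  ·
  (3,6): δ = 3.43°  ✓
  (3,7): δ = 29.22°  ·
  (4,5): δ = 84.51°  ·
  (4,6): δ = 56.22°  ·
  (4,7): δ = 30.43°  ·
  (5,6): δ = 151.71°  ·
  (5,7): δ = 125.92°  ·
  (6,7): δ = 154.21°  ·
antipodal pairs: 3

count = 3; pairs: (0,4), (2,5), (3,6)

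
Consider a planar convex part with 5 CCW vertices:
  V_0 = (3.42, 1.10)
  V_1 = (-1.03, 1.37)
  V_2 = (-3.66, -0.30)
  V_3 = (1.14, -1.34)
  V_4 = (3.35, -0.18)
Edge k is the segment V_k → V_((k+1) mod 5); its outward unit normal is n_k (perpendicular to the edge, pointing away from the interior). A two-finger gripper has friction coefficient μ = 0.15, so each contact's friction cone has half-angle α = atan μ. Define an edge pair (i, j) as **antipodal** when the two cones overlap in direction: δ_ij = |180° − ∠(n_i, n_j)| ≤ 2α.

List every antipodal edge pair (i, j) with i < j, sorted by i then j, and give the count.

count = 2; pairs: (0,2), (1,3)

α = atan 0.15 = 8.53°;  2α = 17.06°
n_0 = (+0.0606, +0.9982)
n_1 = (-0.5360, +0.8442)
n_2 = (-0.2118, -0.9773)
n_3 = (+0.4648, -0.8854)
n_4 = (+0.9985, -0.0546)
  (0,1): δ = 144.11°  ·
  (0,2): δ = 8.75°  ✓
  (0,3): δ = 31.17°  ·
  (0,4): δ = 90.34°  ·
  (1,2): δ = 44.64°  ·
  (1,3): δ = 4.72°  ✓
  (1,4): δ = 54.45°  ·
  (2,3): δ = 140.08°  ·
  (2,4): δ = 80.91°  ·
  (3,4): δ = 120.82°  ·
antipodal pairs: 2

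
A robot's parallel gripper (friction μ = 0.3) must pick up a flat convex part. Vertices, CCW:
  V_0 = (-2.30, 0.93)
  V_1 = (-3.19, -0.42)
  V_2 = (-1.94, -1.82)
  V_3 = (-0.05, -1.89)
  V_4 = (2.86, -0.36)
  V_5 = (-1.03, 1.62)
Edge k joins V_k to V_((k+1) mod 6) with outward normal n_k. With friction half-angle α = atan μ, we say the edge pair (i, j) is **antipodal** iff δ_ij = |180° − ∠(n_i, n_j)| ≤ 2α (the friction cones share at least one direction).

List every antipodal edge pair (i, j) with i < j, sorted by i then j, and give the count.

α = atan 0.3 = 16.70°;  2α = 33.40°
n_0 = (-0.8349, +0.5504)
n_1 = (-0.7459, -0.6660)
n_2 = (-0.0370, -0.9993)
n_3 = (+0.4654, -0.8851)
n_4 = (+0.4536, +0.8912)
n_5 = (-0.4774, +0.8787)
  (0,1): δ = 104.84°  ·
  (0,2): δ = 58.73°  ·
  (0,3): δ = 28.87°  ✓
  (0,4): δ = 96.42°  ·
  (0,5): δ = 151.91°  ·
  (1,2): δ = 133.88°  ·
  (1,3): δ = 104.03°  ·
  (1,4): δ = 21.26°  ✓
  (1,5): δ = 76.76°  ·
  (2,3): δ = 150.14°  ·
  (2,4): δ = 24.85°  ✓
  (2,5): δ = 30.64°  ✓
  (3,4): δ = 54.71°  ·
  (3,5): δ = 0.78°  ✓
  (4,5): δ = 124.51°  ·
antipodal pairs: 5

count = 5; pairs: (0,3), (1,4), (2,4), (2,5), (3,5)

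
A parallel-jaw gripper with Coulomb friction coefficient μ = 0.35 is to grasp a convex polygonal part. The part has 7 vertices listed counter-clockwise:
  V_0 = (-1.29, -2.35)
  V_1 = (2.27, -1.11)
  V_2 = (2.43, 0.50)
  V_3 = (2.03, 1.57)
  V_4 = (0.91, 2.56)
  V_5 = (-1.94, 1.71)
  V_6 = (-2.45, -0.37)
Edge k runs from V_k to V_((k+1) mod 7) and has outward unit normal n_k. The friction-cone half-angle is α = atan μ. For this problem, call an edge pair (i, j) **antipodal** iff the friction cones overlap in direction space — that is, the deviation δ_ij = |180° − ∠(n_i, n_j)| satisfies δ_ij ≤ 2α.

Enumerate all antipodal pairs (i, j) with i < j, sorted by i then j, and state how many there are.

α = atan 0.35 = 19.29°;  2α = 38.58°
n_0 = (+0.3289, -0.9444)
n_1 = (+0.9951, -0.0989)
n_2 = (+0.9367, +0.3502)
n_3 = (+0.6623, +0.7493)
n_4 = (-0.2858, +0.9583)
n_5 = (-0.9712, +0.2381)
n_6 = (-0.8628, -0.5055)
  (0,1): δ = 114.88°  ·
  (0,2): δ = 88.71°  ·
  (0,3): δ = 60.68°  ·
  (0,4): δ = 2.60°  ✓
  (0,5): δ = 57.02°  ·
  (0,6): δ = 101.16°  ·
  (1,2): δ = 153.83°  ·
  (1,3): δ = 125.80°  ·
  (1,4): δ = 67.72°  ·
  (1,5): δ = 8.10°  ✓
  (1,6): δ = 36.04°  ✓
  (2,3): δ = 151.97°  ·
  (2,4): δ = 93.89°  ·
  (2,5): δ = 34.27°  ✓
  (2,6): δ = 9.87°  ✓
  (3,4): δ = 121.92°  ·
  (3,5): δ = 62.30°  ·
  (3,6): δ = 18.16°  ✓
  (4,5): δ = 120.38°  ·
  (4,6): δ = 76.24°  ·
  (5,6): δ = 135.86°  ·
antipodal pairs: 6

count = 6; pairs: (0,4), (1,5), (1,6), (2,5), (2,6), (3,6)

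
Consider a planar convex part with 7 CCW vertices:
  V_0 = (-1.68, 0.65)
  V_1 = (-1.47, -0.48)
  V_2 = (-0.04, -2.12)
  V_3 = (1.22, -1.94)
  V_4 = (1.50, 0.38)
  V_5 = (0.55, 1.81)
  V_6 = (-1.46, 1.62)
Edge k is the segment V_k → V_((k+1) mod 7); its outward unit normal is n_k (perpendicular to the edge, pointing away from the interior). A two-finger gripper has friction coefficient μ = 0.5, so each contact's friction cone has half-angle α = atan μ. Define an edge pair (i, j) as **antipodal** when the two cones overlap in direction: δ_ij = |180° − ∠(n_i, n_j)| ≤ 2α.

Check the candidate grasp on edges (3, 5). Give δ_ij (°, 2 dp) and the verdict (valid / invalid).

α = atan 0.5 = 26.57°;  2α = 53.13°
edge 3: e_3 = (+0.28, +2.32);  n_3 = (+0.9928, -0.1198)
edge 5: e_5 = (-2.01, -0.19);  n_5 = (-0.0941, +0.9956)
∠(n_3, n_5) = 102.28°
δ = |180° − 102.28°| = 77.72°
77.72° > 2α = 53.13°  →  invalid

δ = 77.72°, invalid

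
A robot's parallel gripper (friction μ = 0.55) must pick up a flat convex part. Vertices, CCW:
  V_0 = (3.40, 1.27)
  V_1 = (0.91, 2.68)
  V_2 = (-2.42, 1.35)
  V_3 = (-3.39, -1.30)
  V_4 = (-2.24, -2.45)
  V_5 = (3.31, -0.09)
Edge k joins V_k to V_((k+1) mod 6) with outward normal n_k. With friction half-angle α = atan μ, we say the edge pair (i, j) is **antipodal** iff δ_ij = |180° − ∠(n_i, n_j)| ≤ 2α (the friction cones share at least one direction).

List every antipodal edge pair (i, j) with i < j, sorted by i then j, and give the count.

α = atan 0.55 = 28.81°;  2α = 57.62°
n_0 = (+0.4927, +0.8702)
n_1 = (-0.3709, +0.9287)
n_2 = (-0.9391, +0.3437)
n_3 = (-0.7071, -0.7071)
n_4 = (+0.3913, -0.9203)
n_5 = (+0.9978, -0.0660)
  (0,1): δ = 128.71°  ·
  (0,2): δ = 80.58°  ·
  (0,3): δ = 15.48°  ✓
  (0,4): δ = 52.56°  ✓
  (0,5): δ = 115.74°  ·
  (1,2): δ = 131.88°  ·
  (1,3): δ = 66.77°  ·
  (1,4): δ = 1.26°  ✓
  (1,5): δ = 64.44°  ·
  (2,3): δ = 114.90°  ·
  (2,4): δ = 46.86°  ✓
  (2,5): δ = 16.32°  ✓
  (3,4): δ = 111.96°  ·
  (3,5): δ = 48.79°  ✓
  (4,5): δ = 116.82°  ·
antipodal pairs: 6

count = 6; pairs: (0,3), (0,4), (1,4), (2,4), (2,5), (3,5)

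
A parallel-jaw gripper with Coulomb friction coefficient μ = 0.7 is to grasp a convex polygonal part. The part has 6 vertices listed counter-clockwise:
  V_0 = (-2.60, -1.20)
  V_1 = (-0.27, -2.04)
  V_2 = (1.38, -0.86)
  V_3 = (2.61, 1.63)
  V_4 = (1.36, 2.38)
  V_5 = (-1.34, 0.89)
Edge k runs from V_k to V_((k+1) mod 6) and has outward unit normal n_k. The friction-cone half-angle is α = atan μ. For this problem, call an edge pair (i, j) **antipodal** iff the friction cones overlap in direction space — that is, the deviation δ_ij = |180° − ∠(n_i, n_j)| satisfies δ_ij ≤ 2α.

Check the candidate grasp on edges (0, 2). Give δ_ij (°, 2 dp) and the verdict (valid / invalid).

δ = 96.46°, invalid

α = atan 0.7 = 34.99°;  2α = 69.98°
edge 0: e_0 = (+2.33, -0.84);  n_0 = (-0.3391, -0.9407)
edge 2: e_2 = (+1.23, +2.49);  n_2 = (+0.8966, -0.4429)
∠(n_0, n_2) = 83.54°
δ = |180° − 83.54°| = 96.46°
96.46° > 2α = 69.98°  →  invalid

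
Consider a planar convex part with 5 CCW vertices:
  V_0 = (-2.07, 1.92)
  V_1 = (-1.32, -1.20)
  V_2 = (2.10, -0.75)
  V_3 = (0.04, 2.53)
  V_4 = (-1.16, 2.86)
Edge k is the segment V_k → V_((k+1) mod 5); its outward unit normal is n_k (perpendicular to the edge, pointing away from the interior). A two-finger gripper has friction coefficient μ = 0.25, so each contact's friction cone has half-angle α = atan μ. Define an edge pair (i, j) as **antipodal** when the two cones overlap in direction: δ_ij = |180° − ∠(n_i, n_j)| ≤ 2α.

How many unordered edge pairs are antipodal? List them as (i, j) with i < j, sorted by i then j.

count = 2; pairs: (0,2), (1,3)

α = atan 0.25 = 14.04°;  2α = 28.07°
n_0 = (-0.9723, -0.2337)
n_1 = (+0.1305, -0.9915)
n_2 = (+0.8468, +0.5319)
n_3 = (+0.2652, +0.9642)
n_4 = (-0.7185, +0.6955)
  (0,1): δ = 96.02°  ·
  (0,2): δ = 18.61°  ✓
  (0,3): δ = 61.11°  ·
  (0,4): δ = 122.41°  ·
  (1,2): δ = 65.37°  ·
  (1,3): δ = 22.87°  ✓
  (1,4): δ = 38.43°  ·
  (2,3): δ = 137.51°  ·
  (2,4): δ = 76.20°  ·
  (3,4): δ = 118.69°  ·
antipodal pairs: 2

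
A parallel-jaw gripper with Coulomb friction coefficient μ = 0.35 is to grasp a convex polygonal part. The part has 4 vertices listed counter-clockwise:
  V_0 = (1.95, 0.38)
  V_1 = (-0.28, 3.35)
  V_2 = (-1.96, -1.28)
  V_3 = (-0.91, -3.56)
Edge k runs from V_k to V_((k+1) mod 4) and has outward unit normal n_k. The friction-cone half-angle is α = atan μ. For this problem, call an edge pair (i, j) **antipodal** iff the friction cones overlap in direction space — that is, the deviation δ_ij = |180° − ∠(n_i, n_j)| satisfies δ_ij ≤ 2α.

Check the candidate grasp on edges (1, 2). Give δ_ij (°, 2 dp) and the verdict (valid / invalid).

δ = 135.33°, invalid

α = atan 0.35 = 19.29°;  2α = 38.58°
edge 1: e_1 = (-1.68, -4.63);  n_1 = (-0.9400, +0.3411)
edge 2: e_2 = (+1.05, -2.28);  n_2 = (-0.9083, -0.4183)
∠(n_1, n_2) = 44.67°
δ = |180° − 44.67°| = 135.33°
135.33° > 2α = 38.58°  →  invalid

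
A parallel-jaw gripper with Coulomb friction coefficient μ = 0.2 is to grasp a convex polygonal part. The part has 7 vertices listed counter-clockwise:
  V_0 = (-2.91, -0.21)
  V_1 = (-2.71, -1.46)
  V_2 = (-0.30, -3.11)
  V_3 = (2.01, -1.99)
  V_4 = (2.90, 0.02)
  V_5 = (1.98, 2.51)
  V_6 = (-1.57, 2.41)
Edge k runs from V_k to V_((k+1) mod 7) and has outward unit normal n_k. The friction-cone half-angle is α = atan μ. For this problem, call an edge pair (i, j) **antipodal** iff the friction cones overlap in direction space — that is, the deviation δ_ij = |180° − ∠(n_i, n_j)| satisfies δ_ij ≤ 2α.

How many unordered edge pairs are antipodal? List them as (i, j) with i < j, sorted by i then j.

α = atan 0.2 = 11.31°;  2α = 22.62°
n_0 = (-0.9874, -0.1580)
n_1 = (-0.5649, -0.8251)
n_2 = (+0.4363, -0.8998)
n_3 = (+0.9144, -0.4049)
n_4 = (+0.9380, +0.3466)
n_5 = (-0.0282, +0.9996)
n_6 = (-0.8903, +0.4554)
  (0,1): δ = 133.49°  ·
  (0,2): δ = 73.22°  ·
  (0,3): δ = 32.97°  ·
  (0,4): δ = 11.19°  ✓
  (0,5): δ = 82.52°  ·
  (0,6): δ = 143.82°  ·
  (1,2): δ = 119.74°  ·
  (1,3): δ = 79.49°  ·
  (1,4): δ = 35.32°  ·
  (1,5): δ = 36.01°  ·
  (1,6): δ = 97.31°  ·
  (2,3): δ = 139.75°  ·
  (2,4): δ = 95.59°  ·
  (2,5): δ = 24.25°  ·
  (2,6): δ = 37.05°  ·
  (3,4): δ = 135.84°  ·
  (3,5): δ = 64.50°  ·
  (3,6): δ = 3.20°  ✓
  (4,5): δ = 108.66°  ·
  (4,6): δ = 47.37°  ·
  (5,6): δ = 118.70°  ·
antipodal pairs: 2

count = 2; pairs: (0,4), (3,6)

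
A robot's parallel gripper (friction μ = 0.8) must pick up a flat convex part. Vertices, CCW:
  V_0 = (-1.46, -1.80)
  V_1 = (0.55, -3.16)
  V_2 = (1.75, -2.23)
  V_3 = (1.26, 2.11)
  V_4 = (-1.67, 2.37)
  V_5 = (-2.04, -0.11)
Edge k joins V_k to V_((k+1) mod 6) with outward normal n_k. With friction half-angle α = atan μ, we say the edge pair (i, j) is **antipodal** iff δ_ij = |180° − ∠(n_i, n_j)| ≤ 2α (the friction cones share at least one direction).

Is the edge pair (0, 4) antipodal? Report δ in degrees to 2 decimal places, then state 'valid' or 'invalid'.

α = atan 0.8 = 38.66°;  2α = 77.32°
edge 0: e_0 = (+2.01, -1.36);  n_0 = (-0.5604, -0.8282)
edge 4: e_4 = (-0.37, -2.48);  n_4 = (-0.9891, +0.1476)
∠(n_0, n_4) = 64.40°
δ = |180° − 64.40°| = 115.60°
115.60° > 2α = 77.32°  →  invalid

δ = 115.60°, invalid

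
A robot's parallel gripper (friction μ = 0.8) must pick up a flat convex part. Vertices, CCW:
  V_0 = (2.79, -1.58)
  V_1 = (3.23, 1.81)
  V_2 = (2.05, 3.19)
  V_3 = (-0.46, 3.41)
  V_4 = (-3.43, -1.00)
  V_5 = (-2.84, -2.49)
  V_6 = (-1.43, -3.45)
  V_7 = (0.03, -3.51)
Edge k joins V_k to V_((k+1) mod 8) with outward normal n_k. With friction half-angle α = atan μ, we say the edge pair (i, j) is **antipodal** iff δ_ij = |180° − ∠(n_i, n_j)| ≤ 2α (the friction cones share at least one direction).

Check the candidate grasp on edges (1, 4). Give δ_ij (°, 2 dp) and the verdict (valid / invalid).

δ = 18.93°, valid

α = atan 0.8 = 38.66°;  2α = 77.32°
edge 1: e_1 = (-1.18, +1.38);  n_1 = (+0.7600, +0.6499)
edge 4: e_4 = (+0.59, -1.49);  n_4 = (-0.9298, -0.3682)
∠(n_1, n_4) = 161.07°
δ = |180° − 161.07°| = 18.93°
18.93° ≤ 2α = 77.32°  →  valid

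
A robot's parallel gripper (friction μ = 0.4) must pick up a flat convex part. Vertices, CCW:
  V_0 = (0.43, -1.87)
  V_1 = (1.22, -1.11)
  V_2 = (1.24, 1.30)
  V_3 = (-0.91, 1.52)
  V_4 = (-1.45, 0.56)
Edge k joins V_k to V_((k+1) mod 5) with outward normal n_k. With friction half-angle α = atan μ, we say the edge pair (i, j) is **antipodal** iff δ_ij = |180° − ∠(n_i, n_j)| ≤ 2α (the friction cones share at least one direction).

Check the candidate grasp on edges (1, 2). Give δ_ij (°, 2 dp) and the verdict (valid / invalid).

δ = 95.37°, invalid

α = atan 0.4 = 21.80°;  2α = 43.60°
edge 1: e_1 = (+0.02, +2.41);  n_1 = (+1.0000, -0.0083)
edge 2: e_2 = (-2.15, +0.22);  n_2 = (+0.1018, +0.9948)
∠(n_1, n_2) = 84.63°
δ = |180° − 84.63°| = 95.37°
95.37° > 2α = 43.60°  →  invalid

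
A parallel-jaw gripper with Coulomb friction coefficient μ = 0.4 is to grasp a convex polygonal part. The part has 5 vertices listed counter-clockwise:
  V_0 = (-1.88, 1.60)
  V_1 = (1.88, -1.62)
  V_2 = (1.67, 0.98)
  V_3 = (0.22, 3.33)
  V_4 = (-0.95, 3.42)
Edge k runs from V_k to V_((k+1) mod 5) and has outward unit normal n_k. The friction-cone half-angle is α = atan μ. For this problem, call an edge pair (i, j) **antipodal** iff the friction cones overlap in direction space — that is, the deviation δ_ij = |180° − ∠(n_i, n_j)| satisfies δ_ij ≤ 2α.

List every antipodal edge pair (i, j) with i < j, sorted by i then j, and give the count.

count = 3; pairs: (0,2), (0,3), (1,4)

α = atan 0.4 = 21.80°;  2α = 43.60°
n_0 = (-0.6505, -0.7595)
n_1 = (+0.9968, +0.0805)
n_2 = (+0.8510, +0.5251)
n_3 = (+0.0767, +0.9971)
n_4 = (-0.8905, +0.4550)
  (0,1): δ = 44.81°  ·
  (0,2): δ = 17.75°  ✓
  (0,3): δ = 36.18°  ✓
  (0,4): δ = 103.51°  ·
  (1,2): δ = 152.94°  ·
  (1,3): δ = 99.02°  ·
  (1,4): δ = 31.68°  ✓
  (2,3): δ = 126.07°  ·
  (2,4): δ = 58.74°  ·
  (3,4): δ = 112.67°  ·
antipodal pairs: 3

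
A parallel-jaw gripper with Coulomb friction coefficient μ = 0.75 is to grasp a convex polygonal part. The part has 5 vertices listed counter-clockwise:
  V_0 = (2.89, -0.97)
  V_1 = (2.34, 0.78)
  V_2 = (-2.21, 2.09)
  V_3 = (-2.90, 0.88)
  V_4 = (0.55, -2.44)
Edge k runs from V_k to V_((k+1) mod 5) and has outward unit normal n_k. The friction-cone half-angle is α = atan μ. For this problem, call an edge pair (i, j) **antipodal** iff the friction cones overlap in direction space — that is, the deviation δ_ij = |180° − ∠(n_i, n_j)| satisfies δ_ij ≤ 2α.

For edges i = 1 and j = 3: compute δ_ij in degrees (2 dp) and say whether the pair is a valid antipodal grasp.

α = atan 0.75 = 36.87°;  2α = 73.74°
edge 1: e_1 = (-4.55, +1.31);  n_1 = (+0.2767, +0.9610)
edge 3: e_3 = (+3.45, -3.32);  n_3 = (-0.6934, -0.7206)
∠(n_1, n_3) = 152.16°
δ = |180° − 152.16°| = 27.84°
27.84° ≤ 2α = 73.74°  →  valid

δ = 27.84°, valid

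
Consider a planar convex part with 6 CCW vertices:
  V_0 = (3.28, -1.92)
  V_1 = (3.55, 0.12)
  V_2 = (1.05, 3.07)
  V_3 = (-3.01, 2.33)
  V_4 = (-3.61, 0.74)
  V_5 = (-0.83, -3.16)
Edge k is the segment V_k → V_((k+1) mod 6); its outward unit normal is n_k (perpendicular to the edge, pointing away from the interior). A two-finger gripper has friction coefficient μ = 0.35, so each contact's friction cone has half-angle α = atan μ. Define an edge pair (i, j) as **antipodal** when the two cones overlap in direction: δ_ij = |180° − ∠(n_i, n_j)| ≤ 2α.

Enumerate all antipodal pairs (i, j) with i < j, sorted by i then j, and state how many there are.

α = atan 0.35 = 19.29°;  2α = 38.58°
n_0 = (+0.9914, -0.1312)
n_1 = (+0.7629, +0.6465)
n_2 = (-0.1793, +0.9838)
n_3 = (-0.9356, +0.3531)
n_4 = (-0.8143, -0.5804)
n_5 = (+0.2888, -0.9574)
  (0,1): δ = 132.18°  ·
  (0,2): δ = 72.13°  ·
  (0,3): δ = 13.13°  ✓
  (0,4): δ = 43.02°  ·
  (0,5): δ = 114.33°  ·
  (1,2): δ = 119.95°  ·
  (1,3): δ = 60.95°  ·
  (1,4): δ = 4.80°  ✓
  (1,5): δ = 66.51°  ·
  (2,3): δ = 121.00°  ·
  (2,4): δ = 64.85°  ·
  (2,5): δ = 6.46°  ✓
  (3,4): δ = 123.84°  ·
  (3,5): δ = 52.54°  ·
  (4,5): δ = 108.69°  ·
antipodal pairs: 3

count = 3; pairs: (0,3), (1,4), (2,5)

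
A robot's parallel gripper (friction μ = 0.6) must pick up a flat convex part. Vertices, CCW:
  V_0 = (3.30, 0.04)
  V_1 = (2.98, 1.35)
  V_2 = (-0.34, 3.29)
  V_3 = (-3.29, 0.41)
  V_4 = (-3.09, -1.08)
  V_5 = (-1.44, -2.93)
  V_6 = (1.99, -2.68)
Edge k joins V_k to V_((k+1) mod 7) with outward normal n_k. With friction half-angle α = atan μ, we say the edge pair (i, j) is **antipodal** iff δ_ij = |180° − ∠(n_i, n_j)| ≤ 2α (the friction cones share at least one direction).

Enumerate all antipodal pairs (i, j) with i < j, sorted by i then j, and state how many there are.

count = 9; pairs: (0,2), (0,3), (0,4), (1,3), (1,4), (1,5), (2,5), (2,6), (3,6)

α = atan 0.6 = 30.96°;  2α = 61.93°
n_0 = (+0.9714, +0.2373)
n_1 = (+0.5045, +0.8634)
n_2 = (-0.6986, +0.7155)
n_3 = (-0.9911, -0.1330)
n_4 = (-0.7463, -0.6656)
n_5 = (+0.0727, -0.9974)
n_6 = (+0.9010, -0.4339)
  (0,1): δ = 134.03°  ·
  (0,2): δ = 59.42°  ✓
  (0,3): δ = 6.08°  ✓
  (0,4): δ = 28.00°  ✓
  (0,5): δ = 80.44°  ·
  (0,6): δ = 140.56°  ·
  (1,2): δ = 105.39°  ·
  (1,3): δ = 52.06°  ✓
  (1,4): δ = 17.97°  ✓
  (1,5): δ = 34.47°  ✓
  (1,6): δ = 94.58°  ·
  (2,3): δ = 126.67°  ·
  (2,4): δ = 92.58°  ·
  (2,5): δ = 40.14°  ✓
  (2,6): δ = 19.97°  ✓
  (3,4): δ = 145.92°  ·
  (3,5): δ = 93.48°  ·
  (3,6): δ = 33.36°  ✓
  (4,5): δ = 127.56°  ·
  (4,6): δ = 67.45°  ·
  (5,6): δ = 119.88°  ·
antipodal pairs: 9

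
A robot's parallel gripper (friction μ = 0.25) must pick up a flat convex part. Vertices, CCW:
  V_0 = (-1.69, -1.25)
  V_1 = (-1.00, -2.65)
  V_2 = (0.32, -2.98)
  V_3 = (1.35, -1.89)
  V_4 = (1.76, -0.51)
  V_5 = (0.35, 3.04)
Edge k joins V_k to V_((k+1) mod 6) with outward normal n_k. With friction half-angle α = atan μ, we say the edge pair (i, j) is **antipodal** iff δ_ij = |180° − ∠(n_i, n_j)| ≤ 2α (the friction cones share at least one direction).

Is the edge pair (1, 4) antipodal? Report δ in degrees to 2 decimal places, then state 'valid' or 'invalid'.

δ = 54.30°, invalid

α = atan 0.25 = 14.04°;  2α = 28.07°
edge 1: e_1 = (+1.32, -0.33);  n_1 = (-0.2425, -0.9701)
edge 4: e_4 = (-1.41, +3.55);  n_4 = (+0.9294, +0.3691)
∠(n_1, n_4) = 125.70°
δ = |180° − 125.70°| = 54.30°
54.30° > 2α = 28.07°  →  invalid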